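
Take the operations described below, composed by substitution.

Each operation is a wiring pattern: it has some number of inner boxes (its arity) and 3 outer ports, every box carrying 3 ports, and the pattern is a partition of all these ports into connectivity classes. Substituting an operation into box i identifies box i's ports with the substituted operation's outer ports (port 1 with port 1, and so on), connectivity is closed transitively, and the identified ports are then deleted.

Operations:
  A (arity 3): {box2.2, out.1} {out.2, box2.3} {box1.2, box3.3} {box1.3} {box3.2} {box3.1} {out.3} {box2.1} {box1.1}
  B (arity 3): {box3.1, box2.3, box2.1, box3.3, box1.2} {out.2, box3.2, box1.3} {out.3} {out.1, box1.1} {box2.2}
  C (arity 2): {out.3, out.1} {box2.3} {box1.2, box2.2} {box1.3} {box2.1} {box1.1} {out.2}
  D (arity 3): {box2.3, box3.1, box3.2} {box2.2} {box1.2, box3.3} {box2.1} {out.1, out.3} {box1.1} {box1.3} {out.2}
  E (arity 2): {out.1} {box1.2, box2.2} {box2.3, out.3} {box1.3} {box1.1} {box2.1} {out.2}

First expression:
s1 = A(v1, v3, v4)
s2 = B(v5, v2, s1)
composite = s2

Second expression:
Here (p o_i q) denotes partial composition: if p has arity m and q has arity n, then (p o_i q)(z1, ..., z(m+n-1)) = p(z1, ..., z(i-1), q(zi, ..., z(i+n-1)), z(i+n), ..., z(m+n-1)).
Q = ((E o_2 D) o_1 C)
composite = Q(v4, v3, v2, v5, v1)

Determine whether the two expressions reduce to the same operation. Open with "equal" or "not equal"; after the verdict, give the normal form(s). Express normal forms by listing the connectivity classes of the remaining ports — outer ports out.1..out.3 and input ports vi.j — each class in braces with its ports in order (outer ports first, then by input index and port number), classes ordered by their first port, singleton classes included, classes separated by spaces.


Reducing the first expression gives {out.1, v5.1} {out.2, v3.3, v5.3} {out.3} {v1.1} {v1.2, v4.3} {v1.3} {v2.1, v2.3, v3.2, v5.2} {v2.2} {v3.1} {v4.1} {v4.2}
Reducing the second expression gives {out.1} {out.2} {out.3} {v1.1, v1.2, v5.3} {v1.3, v2.2} {v2.1} {v2.3} {v3.1} {v3.2, v4.2} {v3.3} {v4.1} {v4.3} {v5.1} {v5.2}
No match — not equal.

not equal; first: {out.1, v5.1} {out.2, v3.3, v5.3} {out.3} {v1.1} {v1.2, v4.3} {v1.3} {v2.1, v2.3, v3.2, v5.2} {v2.2} {v3.1} {v4.1} {v4.2}; second: {out.1} {out.2} {out.3} {v1.1, v1.2, v5.3} {v1.3, v2.2} {v2.1} {v2.3} {v3.1} {v3.2, v4.2} {v3.3} {v4.1} {v4.3} {v5.1} {v5.2}


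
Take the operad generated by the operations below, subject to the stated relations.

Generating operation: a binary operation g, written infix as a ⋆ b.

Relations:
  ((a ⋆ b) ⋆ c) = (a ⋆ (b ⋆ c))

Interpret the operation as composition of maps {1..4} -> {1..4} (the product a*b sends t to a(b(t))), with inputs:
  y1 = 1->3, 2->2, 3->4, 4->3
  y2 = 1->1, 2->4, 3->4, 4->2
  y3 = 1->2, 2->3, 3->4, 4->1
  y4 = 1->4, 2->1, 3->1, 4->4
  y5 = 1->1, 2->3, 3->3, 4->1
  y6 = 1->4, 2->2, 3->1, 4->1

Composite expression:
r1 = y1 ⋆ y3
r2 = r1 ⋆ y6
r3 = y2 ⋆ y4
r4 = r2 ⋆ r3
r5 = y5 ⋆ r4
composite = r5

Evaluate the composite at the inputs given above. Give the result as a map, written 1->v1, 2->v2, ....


1->1, 2->3, 3->3, 4->1

(y1 ⋆ y3) = 1->2, 2->4, 3->3, 4->3
((y1 ⋆ y3) ⋆ y6) = 1->3, 2->4, 3->2, 4->2
(y2 ⋆ y4) = 1->2, 2->1, 3->1, 4->2
(((y1 ⋆ y3) ⋆ y6) ⋆ (y2 ⋆ y4)) = 1->4, 2->3, 3->3, 4->4
(y5 ⋆ (((y1 ⋆ y3) ⋆ y6) ⋆ (y2 ⋆ y4))) = 1->1, 2->3, 3->3, 4->1


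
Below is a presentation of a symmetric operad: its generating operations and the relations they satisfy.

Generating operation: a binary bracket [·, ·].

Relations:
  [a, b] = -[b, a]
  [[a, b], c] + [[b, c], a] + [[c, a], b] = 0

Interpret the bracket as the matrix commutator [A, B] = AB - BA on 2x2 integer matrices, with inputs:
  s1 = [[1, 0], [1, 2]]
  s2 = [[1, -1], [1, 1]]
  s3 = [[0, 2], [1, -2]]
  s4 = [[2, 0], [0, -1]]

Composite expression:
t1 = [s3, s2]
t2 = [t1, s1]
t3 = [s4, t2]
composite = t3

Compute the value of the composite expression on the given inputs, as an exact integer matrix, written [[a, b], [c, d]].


[[0, -6], [12, 0]]

[s3, s2] = [[3, -2], [-2, -3]]
[[s3, s2], s1] = [[-2, -2], [-4, 2]]
[s4, [[s3, s2], s1]] = [[0, -6], [12, 0]]


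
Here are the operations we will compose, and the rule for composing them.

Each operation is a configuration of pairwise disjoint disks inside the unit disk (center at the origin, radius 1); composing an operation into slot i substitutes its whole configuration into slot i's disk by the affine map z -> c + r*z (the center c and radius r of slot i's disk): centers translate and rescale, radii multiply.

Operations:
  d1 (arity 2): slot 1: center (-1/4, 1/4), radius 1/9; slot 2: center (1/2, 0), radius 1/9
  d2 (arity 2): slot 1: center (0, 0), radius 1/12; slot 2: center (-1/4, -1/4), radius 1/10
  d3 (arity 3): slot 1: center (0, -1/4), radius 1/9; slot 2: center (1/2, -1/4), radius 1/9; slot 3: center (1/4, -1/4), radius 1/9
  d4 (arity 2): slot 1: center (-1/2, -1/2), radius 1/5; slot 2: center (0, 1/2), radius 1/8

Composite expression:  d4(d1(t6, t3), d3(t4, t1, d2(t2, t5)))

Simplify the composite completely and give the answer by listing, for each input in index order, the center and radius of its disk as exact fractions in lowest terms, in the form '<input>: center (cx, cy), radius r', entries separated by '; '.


t1: center (1/16, 15/32), radius 1/72; t2: center (1/32, 15/32), radius 1/864; t3: center (-2/5, -1/2), radius 1/45; t4: center (0, 15/32), radius 1/72; t5: center (1/36, 67/144), radius 1/720; t6: center (-11/20, -9/20), radius 1/45

Follow each t-input down from d4: c' goes to c + r*c', radius to r*r'.
t6 passes through 2 substitutions, ending at center (-11/20, -9/20), radius 1/45
t3 passes through 2 substitutions, ending at center (-2/5, -1/2), radius 1/45
t4 passes through 2 substitutions, ending at center (0, 15/32), radius 1/72
t1 passes through 2 substitutions, ending at center (1/16, 15/32), radius 1/72
t2 passes through 3 substitutions, ending at center (1/32, 15/32), radius 1/864
t5 passes through 3 substitutions, ending at center (1/36, 67/144), radius 1/720


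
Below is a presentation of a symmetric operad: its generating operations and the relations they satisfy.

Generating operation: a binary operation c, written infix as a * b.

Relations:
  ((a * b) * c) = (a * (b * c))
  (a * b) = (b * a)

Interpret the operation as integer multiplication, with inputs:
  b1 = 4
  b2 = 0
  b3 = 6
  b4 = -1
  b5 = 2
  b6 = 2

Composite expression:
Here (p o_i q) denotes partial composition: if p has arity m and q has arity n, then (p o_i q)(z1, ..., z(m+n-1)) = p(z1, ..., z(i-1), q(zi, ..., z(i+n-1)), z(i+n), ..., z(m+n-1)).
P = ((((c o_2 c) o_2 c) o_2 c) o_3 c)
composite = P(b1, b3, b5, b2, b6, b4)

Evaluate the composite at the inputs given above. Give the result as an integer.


(b5 * b2) = 0
(b3 * (b5 * b2)) = 0
((b3 * (b5 * b2)) * b6) = 0
(((b3 * (b5 * b2)) * b6) * b4) = 0
(b1 * (((b3 * (b5 * b2)) * b6) * b4)) = 0

0


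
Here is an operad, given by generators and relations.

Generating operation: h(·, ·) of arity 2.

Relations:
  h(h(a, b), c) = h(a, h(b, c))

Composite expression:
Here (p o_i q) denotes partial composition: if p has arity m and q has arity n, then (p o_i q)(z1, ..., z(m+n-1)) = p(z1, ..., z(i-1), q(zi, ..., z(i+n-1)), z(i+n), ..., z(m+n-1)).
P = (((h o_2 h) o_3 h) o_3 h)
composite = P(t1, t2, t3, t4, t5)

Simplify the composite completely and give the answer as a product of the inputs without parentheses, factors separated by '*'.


Every regrouping of h is equal, so read the t-inputs in written order.
h(t3, t4) linearizes to t3 * t4
h(h(t3, t4), t5) linearizes to t3 * t4 * t5
h(t2, h(h(t3, t4), t5)) linearizes to t2 * t3 * t4 * t5
h(t1, h(t2, h(h(t3, t4), t5))) linearizes to t1 * t2 * t3 * t4 * t5

t1 * t2 * t3 * t4 * t5


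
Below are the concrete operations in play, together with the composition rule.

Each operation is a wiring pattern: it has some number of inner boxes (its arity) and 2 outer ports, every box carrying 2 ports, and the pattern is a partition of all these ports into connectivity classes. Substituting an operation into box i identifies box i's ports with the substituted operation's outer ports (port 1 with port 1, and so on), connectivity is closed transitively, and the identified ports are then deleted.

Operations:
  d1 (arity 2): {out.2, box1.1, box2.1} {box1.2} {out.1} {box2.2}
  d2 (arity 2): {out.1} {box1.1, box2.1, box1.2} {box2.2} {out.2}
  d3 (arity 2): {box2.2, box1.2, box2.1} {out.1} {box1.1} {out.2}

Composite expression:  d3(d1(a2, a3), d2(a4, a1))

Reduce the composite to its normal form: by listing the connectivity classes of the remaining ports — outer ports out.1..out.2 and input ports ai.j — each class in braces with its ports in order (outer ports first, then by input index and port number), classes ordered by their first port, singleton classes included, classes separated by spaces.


Treat the ports identified at d3 as solder joints: merge, then drop.
the subtree at d1 composes to {out.1} {out.2, a2.1, a3.1} {a2.2} {a3.2} on (a2, a3); out.j = own outer ports
the subtree at d2 composes to {out.1} {out.2} {a1.1, a4.1, a4.2} {a1.2} on (a4, a1); out.j = own outer ports
the subtree at d3 composes to {out.1} {out.2} {a1.1, a4.1, a4.2} {a1.2} {a2.1, a3.1} {a2.2} {a3.2} on (a2, a3, a4, a1); out.j = own outer ports

{out.1} {out.2} {a1.1, a4.1, a4.2} {a1.2} {a2.1, a3.1} {a2.2} {a3.2}


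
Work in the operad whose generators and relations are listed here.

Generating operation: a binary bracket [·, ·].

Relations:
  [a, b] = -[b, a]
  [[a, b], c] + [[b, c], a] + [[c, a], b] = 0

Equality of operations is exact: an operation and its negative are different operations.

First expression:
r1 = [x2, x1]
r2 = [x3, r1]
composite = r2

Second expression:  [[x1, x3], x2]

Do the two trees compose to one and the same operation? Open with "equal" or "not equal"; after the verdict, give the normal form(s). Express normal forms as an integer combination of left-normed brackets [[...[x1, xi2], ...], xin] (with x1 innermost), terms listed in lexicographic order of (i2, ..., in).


not equal; first: [[x1, x2], x3]; second: [[x1, x3], x2]

Normal form of the first expression: [[x1, x2], x3]
Normal form of the second expression: [[x1, x3], x2]
They disagree, so not equal.


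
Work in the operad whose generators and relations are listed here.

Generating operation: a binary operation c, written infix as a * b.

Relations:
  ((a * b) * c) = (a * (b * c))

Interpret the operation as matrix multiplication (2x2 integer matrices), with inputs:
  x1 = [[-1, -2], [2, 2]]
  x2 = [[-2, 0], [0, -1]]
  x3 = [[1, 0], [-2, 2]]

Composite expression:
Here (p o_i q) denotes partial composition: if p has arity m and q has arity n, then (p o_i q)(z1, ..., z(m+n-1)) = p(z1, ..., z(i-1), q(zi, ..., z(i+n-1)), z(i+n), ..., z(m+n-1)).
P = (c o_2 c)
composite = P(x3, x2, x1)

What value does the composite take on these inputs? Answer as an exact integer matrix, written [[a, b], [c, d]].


[[2, 4], [-8, -12]]

(x2 * x1) = [[2, 4], [-2, -2]]
(x3 * (x2 * x1)) = [[2, 4], [-8, -12]]


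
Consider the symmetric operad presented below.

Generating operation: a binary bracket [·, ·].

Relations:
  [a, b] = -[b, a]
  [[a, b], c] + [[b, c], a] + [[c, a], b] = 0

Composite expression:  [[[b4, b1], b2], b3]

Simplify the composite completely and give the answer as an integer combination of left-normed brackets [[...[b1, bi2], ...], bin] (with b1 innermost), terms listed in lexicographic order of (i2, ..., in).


A multilinear Lie element is pinned by b1-initial words (b1 innermost).
Composite bracket: [[[b4, b1], b2], b3]
Under [a, b] = ab - ba we get 8 signed associative words (2^3 = 8).
Collect the words opening with b1:
  word b1b4b2b3 has sign -1, contributing -[[[b1, b4], b2], b3]

-[[[b1, b4], b2], b3]


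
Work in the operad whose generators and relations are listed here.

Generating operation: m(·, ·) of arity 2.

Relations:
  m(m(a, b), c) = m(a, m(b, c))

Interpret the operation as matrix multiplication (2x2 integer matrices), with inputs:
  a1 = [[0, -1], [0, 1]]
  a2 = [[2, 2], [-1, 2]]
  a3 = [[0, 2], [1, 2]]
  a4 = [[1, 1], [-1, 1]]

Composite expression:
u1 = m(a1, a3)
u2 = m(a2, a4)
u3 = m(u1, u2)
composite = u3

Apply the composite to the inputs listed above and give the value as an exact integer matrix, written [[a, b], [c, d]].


m(a1, a3) = [[-1, -2], [1, 2]]
m(a2, a4) = [[0, 4], [-3, 1]]
m(m(a1, a3), m(a2, a4)) = [[6, -6], [-6, 6]]

[[6, -6], [-6, 6]]


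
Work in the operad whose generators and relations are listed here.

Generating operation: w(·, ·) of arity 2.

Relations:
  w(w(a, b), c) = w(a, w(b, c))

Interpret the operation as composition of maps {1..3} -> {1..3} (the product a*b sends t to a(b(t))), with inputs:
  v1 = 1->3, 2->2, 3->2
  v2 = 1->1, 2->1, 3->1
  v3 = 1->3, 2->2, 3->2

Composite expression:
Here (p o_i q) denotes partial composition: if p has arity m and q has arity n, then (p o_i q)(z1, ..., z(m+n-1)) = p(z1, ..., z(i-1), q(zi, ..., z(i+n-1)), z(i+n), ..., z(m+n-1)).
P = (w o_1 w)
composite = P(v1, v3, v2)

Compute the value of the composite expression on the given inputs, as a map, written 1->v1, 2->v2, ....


1->2, 2->2, 3->2

w(v1, v3) = 1->2, 2->2, 3->2
w(w(v1, v3), v2) = 1->2, 2->2, 3->2


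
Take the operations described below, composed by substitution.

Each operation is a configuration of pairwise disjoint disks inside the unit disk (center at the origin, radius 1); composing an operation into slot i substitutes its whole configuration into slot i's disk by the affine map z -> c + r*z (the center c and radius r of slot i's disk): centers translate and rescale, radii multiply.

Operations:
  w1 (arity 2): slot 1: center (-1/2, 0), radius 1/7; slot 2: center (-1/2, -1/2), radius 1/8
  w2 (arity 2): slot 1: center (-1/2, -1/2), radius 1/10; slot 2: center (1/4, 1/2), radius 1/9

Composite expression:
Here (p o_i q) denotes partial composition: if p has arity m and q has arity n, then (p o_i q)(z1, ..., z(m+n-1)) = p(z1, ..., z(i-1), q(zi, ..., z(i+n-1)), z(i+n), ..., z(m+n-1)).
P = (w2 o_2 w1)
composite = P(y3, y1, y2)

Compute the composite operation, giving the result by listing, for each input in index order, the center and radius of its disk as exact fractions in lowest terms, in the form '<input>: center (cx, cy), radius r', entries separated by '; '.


y1: center (7/36, 1/2), radius 1/63; y2: center (7/36, 4/9), radius 1/72; y3: center (-1/2, -1/2), radius 1/10


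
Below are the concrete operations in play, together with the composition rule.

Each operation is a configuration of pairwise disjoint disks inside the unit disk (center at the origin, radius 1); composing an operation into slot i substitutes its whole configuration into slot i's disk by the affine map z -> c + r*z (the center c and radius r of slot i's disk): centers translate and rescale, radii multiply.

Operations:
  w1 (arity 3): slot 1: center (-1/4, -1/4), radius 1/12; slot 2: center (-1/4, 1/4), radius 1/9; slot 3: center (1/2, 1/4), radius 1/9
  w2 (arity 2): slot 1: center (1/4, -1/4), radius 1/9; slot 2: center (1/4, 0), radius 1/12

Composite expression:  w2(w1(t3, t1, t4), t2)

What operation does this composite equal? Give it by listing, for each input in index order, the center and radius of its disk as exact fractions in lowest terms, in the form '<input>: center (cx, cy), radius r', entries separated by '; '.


t1: center (2/9, -2/9), radius 1/81; t2: center (1/4, 0), radius 1/12; t3: center (2/9, -5/18), radius 1/108; t4: center (11/36, -2/9), radius 1/81

Affine substitution under w2: radii multiply and t-centers shift.
t3 passes through 2 substitutions, ending at center (2/9, -5/18), radius 1/108
t1 passes through 2 substitutions, ending at center (2/9, -2/9), radius 1/81
t4 passes through 2 substitutions, ending at center (11/36, -2/9), radius 1/81
t2 passes through 1 substitution, ending at center (1/4, 0), radius 1/12


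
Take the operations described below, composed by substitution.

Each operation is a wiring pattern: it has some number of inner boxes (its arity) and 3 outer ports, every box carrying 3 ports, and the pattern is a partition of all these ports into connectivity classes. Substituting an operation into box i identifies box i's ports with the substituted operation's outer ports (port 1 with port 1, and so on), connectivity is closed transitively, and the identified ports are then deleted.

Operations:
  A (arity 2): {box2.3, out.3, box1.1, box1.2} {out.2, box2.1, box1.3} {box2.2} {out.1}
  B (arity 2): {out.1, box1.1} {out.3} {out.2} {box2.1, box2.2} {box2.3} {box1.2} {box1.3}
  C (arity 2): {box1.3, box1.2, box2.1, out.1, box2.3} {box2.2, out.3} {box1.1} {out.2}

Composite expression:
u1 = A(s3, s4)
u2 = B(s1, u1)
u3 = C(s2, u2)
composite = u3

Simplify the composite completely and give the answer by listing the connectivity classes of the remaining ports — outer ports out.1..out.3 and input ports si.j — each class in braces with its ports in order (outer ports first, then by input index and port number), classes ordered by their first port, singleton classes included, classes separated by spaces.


{out.1, s1.1, s2.2, s2.3} {out.2} {out.3} {s1.2} {s1.3} {s2.1} {s3.1, s3.2, s4.3} {s3.3, s4.1} {s4.2}


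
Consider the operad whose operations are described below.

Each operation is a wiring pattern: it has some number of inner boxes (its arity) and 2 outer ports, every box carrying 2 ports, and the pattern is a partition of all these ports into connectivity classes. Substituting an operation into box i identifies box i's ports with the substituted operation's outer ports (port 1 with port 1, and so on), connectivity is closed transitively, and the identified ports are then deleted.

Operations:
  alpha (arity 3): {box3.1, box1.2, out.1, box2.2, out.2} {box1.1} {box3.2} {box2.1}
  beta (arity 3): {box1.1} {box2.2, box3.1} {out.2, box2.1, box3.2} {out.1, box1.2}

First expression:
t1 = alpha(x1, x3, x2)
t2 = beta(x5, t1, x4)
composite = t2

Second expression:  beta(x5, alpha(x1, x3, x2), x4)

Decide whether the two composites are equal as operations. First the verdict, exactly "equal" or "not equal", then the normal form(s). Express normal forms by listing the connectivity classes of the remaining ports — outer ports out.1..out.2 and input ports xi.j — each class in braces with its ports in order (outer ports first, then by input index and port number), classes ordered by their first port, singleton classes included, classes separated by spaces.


equal; the common form is {out.1, x5.2} {out.2, x1.2, x2.1, x3.2, x4.1, x4.2} {x1.1} {x2.2} {x3.1} {x5.1}

The first expression reduces to {out.1, x5.2} {out.2, x1.2, x2.1, x3.2, x4.1, x4.2} {x1.1} {x2.2} {x3.1} {x5.1}
The second expression reduces to {out.1, x5.2} {out.2, x1.2, x2.1, x3.2, x4.1, x4.2} {x1.1} {x2.2} {x3.1} {x5.1}
The normal forms match — equal.


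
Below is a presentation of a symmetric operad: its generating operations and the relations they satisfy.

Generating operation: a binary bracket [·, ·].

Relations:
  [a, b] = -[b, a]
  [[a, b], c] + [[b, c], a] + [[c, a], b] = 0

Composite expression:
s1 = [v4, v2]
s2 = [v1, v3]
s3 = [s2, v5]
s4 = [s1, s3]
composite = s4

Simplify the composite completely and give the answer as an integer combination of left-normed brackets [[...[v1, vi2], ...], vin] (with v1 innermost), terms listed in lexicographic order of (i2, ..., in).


[[[[v1, v3], v5], v2], v4] - [[[[v1, v3], v5], v4], v2]

Left-normed coefficients sit on the v1-initial expansion words.
Composite bracket: [[v4, v2], [[v1, v3], v5]]
Under [a, b] = ab - ba we get 16 signed associative words (2^4 = 16).
The v1-initial words carry the normal form:
  from v1v3v5v2v4, sign +1: term +[[[[v1, v3], v5], v2], v4]
  from v1v3v5v4v2, sign -1: term -[[[[v1, v3], v5], v4], v2]


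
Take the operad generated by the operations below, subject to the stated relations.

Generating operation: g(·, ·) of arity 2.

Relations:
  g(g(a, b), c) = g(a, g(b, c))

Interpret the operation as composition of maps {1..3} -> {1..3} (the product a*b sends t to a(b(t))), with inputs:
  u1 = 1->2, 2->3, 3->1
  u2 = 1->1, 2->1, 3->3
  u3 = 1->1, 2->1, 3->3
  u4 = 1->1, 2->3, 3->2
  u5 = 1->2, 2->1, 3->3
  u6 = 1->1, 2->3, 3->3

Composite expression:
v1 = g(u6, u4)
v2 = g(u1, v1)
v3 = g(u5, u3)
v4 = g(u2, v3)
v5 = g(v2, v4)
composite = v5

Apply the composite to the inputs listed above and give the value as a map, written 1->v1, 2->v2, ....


1->2, 2->2, 3->1

g(u6, u4) = 1->1, 2->3, 3->3
g(u1, g(u6, u4)) = 1->2, 2->1, 3->1
g(u5, u3) = 1->2, 2->2, 3->3
g(u2, g(u5, u3)) = 1->1, 2->1, 3->3
g(g(u1, g(u6, u4)), g(u2, g(u5, u3))) = 1->2, 2->2, 3->1


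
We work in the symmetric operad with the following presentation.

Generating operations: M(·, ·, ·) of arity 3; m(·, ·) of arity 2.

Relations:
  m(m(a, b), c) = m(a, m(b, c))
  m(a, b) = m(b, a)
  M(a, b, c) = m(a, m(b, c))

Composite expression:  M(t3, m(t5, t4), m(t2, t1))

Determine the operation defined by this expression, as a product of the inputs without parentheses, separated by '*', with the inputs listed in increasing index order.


t1 * t2 * t3 * t4 * t5

Reordering under M is free, so list the t-inputs canonically.
m(t5, t4) flattens to t5 * t4
m(t2, t1) flattens to t2 * t1
M(t3, m(t5, t4), m(t2, t1)) flattens to t3 * t5 * t4 * t2 * t1
the factors in increasing index order: t1 * t2 * t3 * t4 * t5


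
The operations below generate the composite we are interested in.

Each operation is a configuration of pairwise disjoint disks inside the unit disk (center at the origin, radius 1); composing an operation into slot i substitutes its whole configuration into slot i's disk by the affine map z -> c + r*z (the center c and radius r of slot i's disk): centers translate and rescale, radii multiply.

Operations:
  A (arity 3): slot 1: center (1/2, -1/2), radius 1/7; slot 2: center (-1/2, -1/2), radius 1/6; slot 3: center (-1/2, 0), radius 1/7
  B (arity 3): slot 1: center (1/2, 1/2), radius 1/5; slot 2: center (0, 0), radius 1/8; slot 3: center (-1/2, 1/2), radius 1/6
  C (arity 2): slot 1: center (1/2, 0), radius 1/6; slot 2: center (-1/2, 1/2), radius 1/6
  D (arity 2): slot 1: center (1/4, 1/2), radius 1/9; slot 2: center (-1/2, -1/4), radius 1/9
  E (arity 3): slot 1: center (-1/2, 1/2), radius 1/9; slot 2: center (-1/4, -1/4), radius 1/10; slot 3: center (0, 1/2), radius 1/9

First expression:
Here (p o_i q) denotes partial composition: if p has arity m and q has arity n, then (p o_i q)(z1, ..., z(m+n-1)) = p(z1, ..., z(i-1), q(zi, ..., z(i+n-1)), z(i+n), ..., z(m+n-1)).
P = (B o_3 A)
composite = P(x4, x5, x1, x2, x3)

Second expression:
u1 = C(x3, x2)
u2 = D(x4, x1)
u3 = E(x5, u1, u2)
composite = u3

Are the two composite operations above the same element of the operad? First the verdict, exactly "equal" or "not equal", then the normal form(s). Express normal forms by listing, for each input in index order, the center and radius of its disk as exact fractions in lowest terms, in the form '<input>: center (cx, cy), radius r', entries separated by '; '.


not equal; first: x1: center (-5/12, 5/12), radius 1/42; x2: center (-7/12, 5/12), radius 1/36; x3: center (-7/12, 1/2), radius 1/42; x4: center (1/2, 1/2), radius 1/5; x5: center (0, 0), radius 1/8; second: x1: center (-1/18, 17/36), radius 1/81; x2: center (-3/10, -1/5), radius 1/60; x3: center (-1/5, -1/4), radius 1/60; x4: center (1/36, 5/9), radius 1/81; x5: center (-1/2, 1/2), radius 1/9

The first expression reduces to x1: center (-5/12, 5/12), radius 1/42; x2: center (-7/12, 5/12), radius 1/36; x3: center (-7/12, 1/2), radius 1/42; x4: center (1/2, 1/2), radius 1/5; x5: center (0, 0), radius 1/8
The second expression reduces to x1: center (-1/18, 17/36), radius 1/81; x2: center (-3/10, -1/5), radius 1/60; x3: center (-1/5, -1/4), radius 1/60; x4: center (1/36, 5/9), radius 1/81; x5: center (-1/2, 1/2), radius 1/9
The normal forms differ: not equal.


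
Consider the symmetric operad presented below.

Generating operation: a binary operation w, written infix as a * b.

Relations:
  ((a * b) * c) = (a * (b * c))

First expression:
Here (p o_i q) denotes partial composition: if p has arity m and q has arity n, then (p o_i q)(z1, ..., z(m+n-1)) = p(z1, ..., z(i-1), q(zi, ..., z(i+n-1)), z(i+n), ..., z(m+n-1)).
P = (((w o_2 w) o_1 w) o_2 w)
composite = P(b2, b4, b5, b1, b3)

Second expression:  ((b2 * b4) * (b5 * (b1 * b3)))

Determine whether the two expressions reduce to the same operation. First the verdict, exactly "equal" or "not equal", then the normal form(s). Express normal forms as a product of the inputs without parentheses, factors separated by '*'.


equal; both compose to b2 * b4 * b5 * b1 * b3

The first composite normalizes to b2 * b4 * b5 * b1 * b3
The second composite normalizes to b2 * b4 * b5 * b1 * b3
The forms coincide; equal.


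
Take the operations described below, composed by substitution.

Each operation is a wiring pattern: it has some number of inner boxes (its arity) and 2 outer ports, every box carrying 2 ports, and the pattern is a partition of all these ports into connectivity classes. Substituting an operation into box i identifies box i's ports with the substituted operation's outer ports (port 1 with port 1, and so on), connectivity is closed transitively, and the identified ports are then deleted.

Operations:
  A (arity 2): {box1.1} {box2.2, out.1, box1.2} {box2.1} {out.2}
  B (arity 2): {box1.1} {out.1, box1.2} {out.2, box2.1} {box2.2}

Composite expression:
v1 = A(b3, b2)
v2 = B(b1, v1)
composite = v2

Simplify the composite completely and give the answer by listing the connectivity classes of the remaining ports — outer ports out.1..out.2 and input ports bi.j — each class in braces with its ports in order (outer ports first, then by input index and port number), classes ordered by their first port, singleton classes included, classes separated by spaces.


{out.1, b1.2} {out.2, b2.2, b3.2} {b1.1} {b2.1} {b3.1}


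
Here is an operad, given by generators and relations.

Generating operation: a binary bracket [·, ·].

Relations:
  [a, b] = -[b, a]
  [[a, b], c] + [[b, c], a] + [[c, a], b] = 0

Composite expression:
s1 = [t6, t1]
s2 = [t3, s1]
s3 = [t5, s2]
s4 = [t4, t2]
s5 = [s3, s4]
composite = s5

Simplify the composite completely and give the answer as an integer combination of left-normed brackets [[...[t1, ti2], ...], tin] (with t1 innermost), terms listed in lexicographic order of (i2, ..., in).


Left-normed coefficients sit on the t1-initial expansion words.
Composite bracket: [[t5, [t3, [t6, t1]]], [t4, t2]]
Expanding via [a, b] = ab - ba: 32 signed words (2^5 = 32).
Coefficients come from the t1-initial words:
  t1t6t3t5t2t4 (sign +1) contributes +[[[[[t1, t6], t3], t5], t2], t4]
  t1t6t3t5t4t2 (sign -1) contributes -[[[[[t1, t6], t3], t5], t4], t2]

[[[[[t1, t6], t3], t5], t2], t4] - [[[[[t1, t6], t3], t5], t4], t2]


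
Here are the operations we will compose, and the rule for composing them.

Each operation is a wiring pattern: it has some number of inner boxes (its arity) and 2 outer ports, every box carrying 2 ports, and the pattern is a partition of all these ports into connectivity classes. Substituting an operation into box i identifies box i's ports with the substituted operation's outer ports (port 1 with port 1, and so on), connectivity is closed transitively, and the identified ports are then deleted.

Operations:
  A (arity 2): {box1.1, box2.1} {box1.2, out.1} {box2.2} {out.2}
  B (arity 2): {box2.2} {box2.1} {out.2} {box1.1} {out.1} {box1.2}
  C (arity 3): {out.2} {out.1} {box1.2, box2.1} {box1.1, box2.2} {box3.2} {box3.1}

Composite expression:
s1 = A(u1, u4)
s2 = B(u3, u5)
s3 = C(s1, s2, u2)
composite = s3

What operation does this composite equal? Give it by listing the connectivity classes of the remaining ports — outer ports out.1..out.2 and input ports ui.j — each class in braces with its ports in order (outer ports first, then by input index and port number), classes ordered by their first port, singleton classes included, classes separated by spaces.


{out.1} {out.2} {u1.1, u4.1} {u1.2} {u2.1} {u2.2} {u3.1} {u3.2} {u4.2} {u5.1} {u5.2}

Treat the ports identified at C as solder joints: merge, then drop.
A over (u1, u4) gives {out.1, u1.2} {out.2} {u1.1, u4.1} {u4.2}, out.j being that stage's outer ports
B over (u3, u5) gives {out.1} {out.2} {u3.1} {u3.2} {u5.1} {u5.2}, out.j being that stage's outer ports
C over (u1, u4, u3, u5, u2) gives {out.1} {out.2} {u1.1, u4.1} {u1.2} {u2.1} {u2.2} {u3.1} {u3.2} {u4.2} {u5.1} {u5.2}, out.j being that stage's outer ports


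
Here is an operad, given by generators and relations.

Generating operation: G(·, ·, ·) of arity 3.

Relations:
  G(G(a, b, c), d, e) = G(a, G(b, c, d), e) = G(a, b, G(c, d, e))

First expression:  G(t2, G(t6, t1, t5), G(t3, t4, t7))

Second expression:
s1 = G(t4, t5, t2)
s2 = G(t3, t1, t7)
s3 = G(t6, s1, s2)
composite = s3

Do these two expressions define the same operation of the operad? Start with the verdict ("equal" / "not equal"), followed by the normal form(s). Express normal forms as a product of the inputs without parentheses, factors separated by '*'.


The first expression, normalized: t2 * t6 * t1 * t5 * t3 * t4 * t7
The second expression, normalized: t6 * t4 * t5 * t2 * t3 * t1 * t7
No match — not equal.

not equal; the first gives t2 * t6 * t1 * t5 * t3 * t4 * t7 and the second t6 * t4 * t5 * t2 * t3 * t1 * t7


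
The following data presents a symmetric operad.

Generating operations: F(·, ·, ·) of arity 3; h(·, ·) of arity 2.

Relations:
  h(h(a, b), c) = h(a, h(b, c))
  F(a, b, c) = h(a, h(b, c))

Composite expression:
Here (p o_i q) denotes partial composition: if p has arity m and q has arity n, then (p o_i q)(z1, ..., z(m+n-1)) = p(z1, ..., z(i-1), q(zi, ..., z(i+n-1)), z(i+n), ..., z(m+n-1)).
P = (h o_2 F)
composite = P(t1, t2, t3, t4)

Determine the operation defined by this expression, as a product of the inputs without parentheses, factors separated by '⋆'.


t1 ⋆ t2 ⋆ t3 ⋆ t4

All parenthesizations of h agree; list the t-inputs left to right.
F(t2, t3, t4) flattens to t2 ⋆ t3 ⋆ t4
h(t1, F(t2, t3, t4)) flattens to t1 ⋆ t2 ⋆ t3 ⋆ t4


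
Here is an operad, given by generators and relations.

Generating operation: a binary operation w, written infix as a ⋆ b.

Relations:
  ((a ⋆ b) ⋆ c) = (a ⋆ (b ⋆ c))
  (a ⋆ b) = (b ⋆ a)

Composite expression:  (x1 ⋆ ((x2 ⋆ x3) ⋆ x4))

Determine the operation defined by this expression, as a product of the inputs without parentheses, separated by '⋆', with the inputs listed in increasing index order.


x1 ⋆ x2 ⋆ x3 ⋆ x4

Both nesting and order wash out for w; what remains is which x's occur.
(x2 ⋆ x3) collapses to x2 ⋆ x3
((x2 ⋆ x3) ⋆ x4) collapses to x2 ⋆ x3 ⋆ x4
(x1 ⋆ ((x2 ⋆ x3) ⋆ x4)) collapses to x1 ⋆ x2 ⋆ x3 ⋆ x4
rearranged into index order: x1 ⋆ x2 ⋆ x3 ⋆ x4


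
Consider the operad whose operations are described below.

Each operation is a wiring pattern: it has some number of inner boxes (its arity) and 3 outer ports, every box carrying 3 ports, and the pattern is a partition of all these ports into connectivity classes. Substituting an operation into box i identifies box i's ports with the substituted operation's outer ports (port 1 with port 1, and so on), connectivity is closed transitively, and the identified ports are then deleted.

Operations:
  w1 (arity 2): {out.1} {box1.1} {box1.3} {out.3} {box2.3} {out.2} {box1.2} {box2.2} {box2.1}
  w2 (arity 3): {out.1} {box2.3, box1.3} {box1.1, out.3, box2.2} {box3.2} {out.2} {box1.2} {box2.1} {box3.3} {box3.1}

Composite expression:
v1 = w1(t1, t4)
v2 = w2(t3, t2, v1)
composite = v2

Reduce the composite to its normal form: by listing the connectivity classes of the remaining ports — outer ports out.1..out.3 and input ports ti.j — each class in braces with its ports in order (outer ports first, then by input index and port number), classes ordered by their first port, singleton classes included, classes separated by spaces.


Reachability decides: close wires over w2-identified ports.
w1 over (t1, t4) gives {out.1} {out.2} {out.3} {t1.1} {t1.2} {t1.3} {t4.1} {t4.2} {t4.3}, out.j being that stage's outer ports
w2 over (t3, t2, t1, t4) gives {out.1} {out.2} {out.3, t2.2, t3.1} {t1.1} {t1.2} {t1.3} {t2.1} {t2.3, t3.3} {t3.2} {t4.1} {t4.2} {t4.3}, out.j being that stage's outer ports

{out.1} {out.2} {out.3, t2.2, t3.1} {t1.1} {t1.2} {t1.3} {t2.1} {t2.3, t3.3} {t3.2} {t4.1} {t4.2} {t4.3}


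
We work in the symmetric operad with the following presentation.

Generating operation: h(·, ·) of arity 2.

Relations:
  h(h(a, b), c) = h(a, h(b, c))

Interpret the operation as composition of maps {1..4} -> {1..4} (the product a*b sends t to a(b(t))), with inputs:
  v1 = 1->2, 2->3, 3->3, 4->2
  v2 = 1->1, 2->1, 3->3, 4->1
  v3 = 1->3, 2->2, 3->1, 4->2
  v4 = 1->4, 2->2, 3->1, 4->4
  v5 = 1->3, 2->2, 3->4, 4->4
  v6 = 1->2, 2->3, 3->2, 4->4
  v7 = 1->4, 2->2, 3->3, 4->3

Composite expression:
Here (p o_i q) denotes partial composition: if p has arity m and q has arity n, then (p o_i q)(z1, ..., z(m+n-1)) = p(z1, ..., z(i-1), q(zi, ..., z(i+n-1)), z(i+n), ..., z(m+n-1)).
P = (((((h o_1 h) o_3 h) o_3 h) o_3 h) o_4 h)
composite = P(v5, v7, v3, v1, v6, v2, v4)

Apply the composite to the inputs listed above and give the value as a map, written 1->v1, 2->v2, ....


1->4, 2->4, 3->4, 4->4


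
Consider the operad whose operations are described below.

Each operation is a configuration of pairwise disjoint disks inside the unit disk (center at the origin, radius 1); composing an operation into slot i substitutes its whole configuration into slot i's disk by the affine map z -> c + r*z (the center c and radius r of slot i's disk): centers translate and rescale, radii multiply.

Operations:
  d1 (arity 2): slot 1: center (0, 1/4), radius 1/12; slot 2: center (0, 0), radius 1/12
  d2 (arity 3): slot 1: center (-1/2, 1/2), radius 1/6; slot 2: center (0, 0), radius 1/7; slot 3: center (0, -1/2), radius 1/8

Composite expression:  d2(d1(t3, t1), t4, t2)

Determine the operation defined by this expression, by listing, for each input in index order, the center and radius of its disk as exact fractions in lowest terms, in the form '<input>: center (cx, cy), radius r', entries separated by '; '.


Affine substitution under d2: radii multiply and t-centers shift.
input t3: composing its 2 substitution steps yields center (-1/2, 13/24), radius 1/72
input t1: composing its 2 substitution steps yields center (-1/2, 1/2), radius 1/72
input t4: composing its 1 substitution step yields center (0, 0), radius 1/7
input t2: composing its 1 substitution step yields center (0, -1/2), radius 1/8

t1: center (-1/2, 1/2), radius 1/72; t2: center (0, -1/2), radius 1/8; t3: center (-1/2, 13/24), radius 1/72; t4: center (0, 0), radius 1/7


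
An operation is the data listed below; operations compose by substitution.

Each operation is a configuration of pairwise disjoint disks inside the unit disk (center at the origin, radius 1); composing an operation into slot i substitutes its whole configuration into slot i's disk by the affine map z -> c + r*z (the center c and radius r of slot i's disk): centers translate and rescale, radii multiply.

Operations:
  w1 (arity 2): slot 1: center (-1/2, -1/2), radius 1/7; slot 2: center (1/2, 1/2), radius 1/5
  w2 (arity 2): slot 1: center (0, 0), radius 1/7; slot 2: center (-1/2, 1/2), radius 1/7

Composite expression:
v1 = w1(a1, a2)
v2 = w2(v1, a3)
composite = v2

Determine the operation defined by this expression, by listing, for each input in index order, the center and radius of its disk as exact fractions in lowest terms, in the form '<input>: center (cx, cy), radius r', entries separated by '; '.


a1: center (-1/14, -1/14), radius 1/49; a2: center (1/14, 1/14), radius 1/35; a3: center (-1/2, 1/2), radius 1/7

Below w2, radii multiply path by path; the a-disk centers shift.
tracing a1 down its 2-map path: center (-1/14, -1/14), radius 1/49
tracing a2 down its 2-map path: center (1/14, 1/14), radius 1/35
tracing a3 down its 1-map path: center (-1/2, 1/2), radius 1/7


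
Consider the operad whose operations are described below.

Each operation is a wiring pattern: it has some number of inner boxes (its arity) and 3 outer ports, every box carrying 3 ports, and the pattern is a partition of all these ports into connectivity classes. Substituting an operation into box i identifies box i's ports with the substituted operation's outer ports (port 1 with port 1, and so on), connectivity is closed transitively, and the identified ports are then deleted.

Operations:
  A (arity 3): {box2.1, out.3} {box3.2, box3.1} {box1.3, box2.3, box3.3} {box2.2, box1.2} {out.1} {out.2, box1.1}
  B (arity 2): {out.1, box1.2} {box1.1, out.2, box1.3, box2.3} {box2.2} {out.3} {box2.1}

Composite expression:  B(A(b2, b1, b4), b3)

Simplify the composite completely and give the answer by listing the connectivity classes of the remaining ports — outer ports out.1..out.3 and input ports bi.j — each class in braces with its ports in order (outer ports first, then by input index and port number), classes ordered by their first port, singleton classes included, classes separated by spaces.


{out.1, b2.1} {out.2, b1.1, b3.3} {out.3} {b1.2, b2.2} {b1.3, b2.3, b4.3} {b3.1} {b3.2} {b4.1, b4.2}

After gluing at B, chains via deleted ports link the b-ports.
stage A: inputs (b2, b1, b4), connectivity {out.1} {out.2, b2.1} {out.3, b1.1} {b1.2, b2.2} {b1.3, b2.3, b4.3} {b4.1, b4.2}, out.j its boundary
stage B: inputs (b2, b1, b4, b3), connectivity {out.1, b2.1} {out.2, b1.1, b3.3} {out.3} {b1.2, b2.2} {b1.3, b2.3, b4.3} {b3.1} {b3.2} {b4.1, b4.2}, out.j its boundary


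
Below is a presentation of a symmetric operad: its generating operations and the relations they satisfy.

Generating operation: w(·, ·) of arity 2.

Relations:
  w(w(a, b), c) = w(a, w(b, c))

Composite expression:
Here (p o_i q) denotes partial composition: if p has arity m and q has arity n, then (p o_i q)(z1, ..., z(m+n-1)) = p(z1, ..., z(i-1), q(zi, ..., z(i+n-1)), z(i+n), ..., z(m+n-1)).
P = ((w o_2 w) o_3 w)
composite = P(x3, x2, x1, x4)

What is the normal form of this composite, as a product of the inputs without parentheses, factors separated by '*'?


Every regrouping of w is equal, so read the x-inputs in written order.
w(x1, x4) collapses to x1 * x4
w(x2, w(x1, x4)) collapses to x2 * x1 * x4
w(x3, w(x2, w(x1, x4))) collapses to x3 * x2 * x1 * x4

x3 * x2 * x1 * x4


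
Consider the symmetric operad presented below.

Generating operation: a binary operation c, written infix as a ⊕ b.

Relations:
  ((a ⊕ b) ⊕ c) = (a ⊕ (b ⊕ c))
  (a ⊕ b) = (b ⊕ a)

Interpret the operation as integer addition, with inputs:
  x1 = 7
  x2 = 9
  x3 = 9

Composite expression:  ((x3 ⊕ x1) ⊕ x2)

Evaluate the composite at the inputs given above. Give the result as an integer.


25

(x3 ⊕ x1) = 16
((x3 ⊕ x1) ⊕ x2) = 25


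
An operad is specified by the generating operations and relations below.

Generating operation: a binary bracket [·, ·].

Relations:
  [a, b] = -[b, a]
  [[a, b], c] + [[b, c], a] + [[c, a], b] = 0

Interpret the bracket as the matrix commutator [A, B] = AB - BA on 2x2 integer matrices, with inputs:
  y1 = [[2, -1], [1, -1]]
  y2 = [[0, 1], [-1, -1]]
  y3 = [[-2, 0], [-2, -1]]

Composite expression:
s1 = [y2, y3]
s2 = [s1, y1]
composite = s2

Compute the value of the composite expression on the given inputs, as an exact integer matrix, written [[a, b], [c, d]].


[[4, 1], [13, -4]]

[y2, y3] = [[-2, 1], [3, 2]]
[[y2, y3], y1] = [[4, 1], [13, -4]]


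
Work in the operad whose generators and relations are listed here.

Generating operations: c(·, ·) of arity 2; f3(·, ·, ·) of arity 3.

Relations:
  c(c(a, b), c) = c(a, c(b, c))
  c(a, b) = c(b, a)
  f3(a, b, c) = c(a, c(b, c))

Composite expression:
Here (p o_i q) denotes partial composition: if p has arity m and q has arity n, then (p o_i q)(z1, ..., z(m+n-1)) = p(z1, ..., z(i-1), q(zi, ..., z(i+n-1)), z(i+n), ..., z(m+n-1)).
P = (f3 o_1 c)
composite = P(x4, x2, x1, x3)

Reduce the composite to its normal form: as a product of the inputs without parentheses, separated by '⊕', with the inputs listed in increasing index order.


x1 ⊕ x2 ⊕ x3 ⊕ x4

Shape and order are irrelevant to f3; the x-input set decides.
c(x4, x2) reduces to x4 ⊕ x2
f3(c(x4, x2), x1, x3) reduces to x4 ⊕ x2 ⊕ x1 ⊕ x3
rearranged into index order: x1 ⊕ x2 ⊕ x3 ⊕ x4
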